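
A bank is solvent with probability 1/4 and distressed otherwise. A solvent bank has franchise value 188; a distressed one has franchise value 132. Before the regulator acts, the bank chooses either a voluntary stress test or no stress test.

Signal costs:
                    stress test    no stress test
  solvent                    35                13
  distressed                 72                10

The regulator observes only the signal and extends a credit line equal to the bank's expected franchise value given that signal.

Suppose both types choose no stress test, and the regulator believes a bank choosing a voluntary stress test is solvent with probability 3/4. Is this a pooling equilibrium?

No

At the pooled signal (no stress test) the regulator holds the prior 1/4 and pays 1/4·188 + 3/4·132 = 146. Off-path (stress test) belief 3/4 gives 3/4·188 + 1/4·132 = 174.
Solvent: no stress test gives 146 − 13 = 133; stress test gives 174 − 35 = 139. Deviates. ✗
Distressed: no stress test gives 146 − 10 = 136; stress test gives 174 − 72 = 102. Stays. ✓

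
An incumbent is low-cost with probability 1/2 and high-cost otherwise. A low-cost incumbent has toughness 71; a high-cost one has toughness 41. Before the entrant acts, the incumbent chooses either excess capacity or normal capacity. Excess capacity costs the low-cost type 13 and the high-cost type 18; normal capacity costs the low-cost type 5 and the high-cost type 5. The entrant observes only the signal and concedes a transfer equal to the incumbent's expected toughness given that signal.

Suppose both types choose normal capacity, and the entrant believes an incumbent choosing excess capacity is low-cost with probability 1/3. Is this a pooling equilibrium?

At the pooled signal (normal capacity) the entrant holds the prior 1/2 and pays 1/2·71 + 1/2·41 = 56. Off-path (excess capacity) belief 1/3 gives 1/3·71 + 2/3·41 = 51.
Low-cost: normal capacity gives 56 − 5 = 51; excess capacity gives 51 − 13 = 38. Stays. ✓
High-cost: normal capacity gives 56 − 5 = 51; excess capacity gives 51 − 18 = 33. Stays. ✓

Yes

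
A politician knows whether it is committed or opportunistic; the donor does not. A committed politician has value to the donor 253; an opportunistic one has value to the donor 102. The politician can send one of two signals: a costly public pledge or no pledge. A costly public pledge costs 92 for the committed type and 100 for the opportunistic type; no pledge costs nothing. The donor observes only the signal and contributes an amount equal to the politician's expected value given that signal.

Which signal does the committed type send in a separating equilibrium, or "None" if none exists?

None

Try committed → pledge, opportunistic → no pledge:
  Under separation the donor infers type exactly: pledge → committed (pays 253), no pledge → opportunistic (pays 102).
  Committed: pledge gives 253 − 92 = 161; no pledge gives 102 − 0 = 102. No deviation. ✓
  Opportunistic: no pledge gives 102 − 0 = 102; pledge gives 253 − 100 = 153. Would deviate. ✗
Try committed → no pledge, opportunistic → pledge:
  Under separation the donor infers type exactly: no pledge → committed (pays 253), pledge → opportunistic (pays 102).
  Committed: no pledge gives 253 − 0 = 253; pledge gives 102 − 92 = 10. No deviation. ✓
  Opportunistic: pledge gives 102 − 100 = 2; no pledge gives 253 − 0 = 253. Would deviate. ✗
Neither assignment is incentive-compatible.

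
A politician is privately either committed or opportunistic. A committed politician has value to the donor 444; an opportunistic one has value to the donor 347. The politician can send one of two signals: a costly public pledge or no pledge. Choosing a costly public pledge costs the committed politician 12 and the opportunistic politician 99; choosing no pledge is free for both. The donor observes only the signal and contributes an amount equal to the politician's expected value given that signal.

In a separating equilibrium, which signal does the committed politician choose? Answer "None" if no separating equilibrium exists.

pledge

Try committed → pledge, opportunistic → no pledge:
  If types separate, pledge earns payment 444 and no pledge earns 347.
  Committed: pledge gives 444 − 12 = 432; no pledge gives 347 − 0 = 347. No deviation. ✓
  Opportunistic: no pledge gives 347 − 0 = 347; pledge gives 444 − 99 = 345. No deviation. ✓
Both hold — the committed type sends pledge.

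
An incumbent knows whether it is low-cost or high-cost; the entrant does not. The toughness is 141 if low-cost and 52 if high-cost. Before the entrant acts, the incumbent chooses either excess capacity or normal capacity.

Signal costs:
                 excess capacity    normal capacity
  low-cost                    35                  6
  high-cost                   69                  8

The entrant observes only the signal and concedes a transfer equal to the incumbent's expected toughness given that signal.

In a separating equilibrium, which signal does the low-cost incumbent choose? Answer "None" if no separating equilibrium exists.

Try low-cost → excess capacity, high-cost → normal capacity:
  If types separate, excess capacity earns payment 141 and normal capacity earns 52.
  Low-cost: excess capacity gives 141 − 35 = 106; normal capacity gives 52 − 6 = 46. No deviation. ✓
  High-cost: normal capacity gives 52 − 8 = 44; excess capacity gives 141 − 69 = 72. Would deviate. ✗
Try low-cost → normal capacity, high-cost → excess capacity:
  If types separate, normal capacity earns payment 141 and excess capacity earns 52.
  Low-cost: normal capacity gives 141 − 6 = 135; excess capacity gives 52 − 35 = 17. No deviation. ✓
  High-cost: excess capacity gives 52 − 69 = -17; normal capacity gives 141 − 8 = 133. Would deviate. ✗
Neither assignment is incentive-compatible.

None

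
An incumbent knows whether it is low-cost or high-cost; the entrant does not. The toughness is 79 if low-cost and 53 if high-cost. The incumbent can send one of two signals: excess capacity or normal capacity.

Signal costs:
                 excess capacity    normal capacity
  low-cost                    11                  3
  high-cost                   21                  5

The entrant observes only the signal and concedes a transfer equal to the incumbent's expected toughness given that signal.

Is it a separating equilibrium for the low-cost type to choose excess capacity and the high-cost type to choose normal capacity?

Under separation the entrant infers type exactly: excess capacity → low-cost (pays 79), normal capacity → high-cost (pays 53).
Low-cost: excess capacity gives 79 − 11 = 68; normal capacity gives 53 − 3 = 50. No deviation. ✓
High-cost: normal capacity gives 53 − 5 = 48; excess capacity gives 79 − 21 = 58. Would deviate. ✗

No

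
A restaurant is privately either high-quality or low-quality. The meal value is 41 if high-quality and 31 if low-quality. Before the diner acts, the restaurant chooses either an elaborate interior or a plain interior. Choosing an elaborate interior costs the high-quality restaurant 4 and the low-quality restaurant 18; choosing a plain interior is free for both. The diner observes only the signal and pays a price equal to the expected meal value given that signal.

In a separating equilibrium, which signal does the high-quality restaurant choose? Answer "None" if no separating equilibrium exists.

Try high-quality → elaborate interior, low-quality → plain interior:
  If types separate, elaborate interior earns payment 41 and plain interior earns 31.
  High-quality: elaborate interior gives 41 − 4 = 37; plain interior gives 31 − 0 = 31. No deviation. ✓
  Low-quality: plain interior gives 31 − 0 = 31; elaborate interior gives 41 − 18 = 23. No deviation. ✓
Both hold — the high-quality type sends elaborate interior.

elaborate interior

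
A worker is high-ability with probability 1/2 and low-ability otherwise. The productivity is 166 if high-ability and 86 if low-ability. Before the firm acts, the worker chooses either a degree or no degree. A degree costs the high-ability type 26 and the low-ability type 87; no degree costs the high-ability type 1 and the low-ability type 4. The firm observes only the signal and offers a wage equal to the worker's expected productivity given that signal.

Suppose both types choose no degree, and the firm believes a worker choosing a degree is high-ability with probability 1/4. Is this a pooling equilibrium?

On the equilibrium path (no degree) the firm holds the prior 1/2 and pays 1/2·166 + 1/2·86 = 126. Off-path (degree) belief 1/4 gives 1/4·166 + 3/4·86 = 106.
High-ability: no degree gives 126 − 1 = 125; degree gives 106 − 26 = 80. Stays. ✓
Low-ability: no degree gives 126 − 4 = 122; degree gives 106 − 87 = 19. Stays. ✓
Beliefs are Bayes-consistent on-path and both types best-respond.

Yes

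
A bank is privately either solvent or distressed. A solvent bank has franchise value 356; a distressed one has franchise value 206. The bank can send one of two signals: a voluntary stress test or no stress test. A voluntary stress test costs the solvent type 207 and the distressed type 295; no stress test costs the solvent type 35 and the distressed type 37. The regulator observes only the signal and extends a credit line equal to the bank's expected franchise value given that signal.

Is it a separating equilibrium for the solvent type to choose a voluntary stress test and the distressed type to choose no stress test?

No

If types separate, stress test earns payment 356 and no stress test earns 206.
Solvent: stress test gives 356 − 207 = 149; no stress test gives 206 − 35 = 171. Would deviate. ✗
Distressed: no stress test gives 206 − 37 = 169; stress test gives 356 − 295 = 61. No deviation. ✓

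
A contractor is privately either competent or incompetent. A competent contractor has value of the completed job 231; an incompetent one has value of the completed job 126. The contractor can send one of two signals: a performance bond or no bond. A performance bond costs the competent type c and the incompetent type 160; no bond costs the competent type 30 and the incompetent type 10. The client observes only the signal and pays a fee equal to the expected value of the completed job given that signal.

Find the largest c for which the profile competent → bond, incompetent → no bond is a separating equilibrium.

Under separation: bond → competent (pays 231); no bond → incompetent (pays 126).
Incompetent: 126 − 10 = 116 ≥ 231 − 160 = 71. Holds regardless of c. ✓
Competent: 231 − c ≥ 126 − 30, so c ≤ 231 − 96 = 135.

135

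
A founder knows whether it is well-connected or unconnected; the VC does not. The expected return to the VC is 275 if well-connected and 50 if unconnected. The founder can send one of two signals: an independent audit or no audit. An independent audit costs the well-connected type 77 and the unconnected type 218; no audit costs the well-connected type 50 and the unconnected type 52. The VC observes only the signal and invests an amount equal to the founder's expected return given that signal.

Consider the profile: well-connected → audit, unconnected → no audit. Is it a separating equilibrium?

Under separation the VC infers type exactly: audit → well-connected (pays 275), no audit → unconnected (pays 50).
Well-connected: audit gives 275 − 77 = 198; no audit gives 50 − 50 = 0. No deviation. ✓
Unconnected: no audit gives 50 − 52 = -2; audit gives 275 − 218 = 57. Would deviate. ✗

No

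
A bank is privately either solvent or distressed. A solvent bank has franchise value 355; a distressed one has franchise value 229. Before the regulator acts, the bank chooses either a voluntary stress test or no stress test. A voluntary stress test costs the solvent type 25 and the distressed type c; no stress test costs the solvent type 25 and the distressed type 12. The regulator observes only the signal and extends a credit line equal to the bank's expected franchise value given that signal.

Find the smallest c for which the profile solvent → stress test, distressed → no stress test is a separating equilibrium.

138

Under separation: stress test → solvent (pays 355); no stress test → distressed (pays 229).
Solvent: 355 − 25 = 330 ≥ 229 − 25 = 204. Holds regardless of c. ✓
Distressed: 229 − 12 ≥ 355 − c, so c ≥ 355 − 217 = 138.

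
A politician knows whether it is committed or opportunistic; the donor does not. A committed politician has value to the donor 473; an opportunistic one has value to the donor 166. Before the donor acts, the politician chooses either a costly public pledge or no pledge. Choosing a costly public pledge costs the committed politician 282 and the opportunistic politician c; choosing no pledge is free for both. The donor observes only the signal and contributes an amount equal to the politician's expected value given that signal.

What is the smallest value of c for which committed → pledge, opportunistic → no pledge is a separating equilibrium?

Under separation: pledge → committed (pays 473); no pledge → opportunistic (pays 166).
Committed: 473 − 282 = 191 ≥ 166 − 0 = 166. Holds regardless of c. ✓
Opportunistic: 166 − 0 ≥ 473 − c, so c ≥ 473 − 166 = 307.

307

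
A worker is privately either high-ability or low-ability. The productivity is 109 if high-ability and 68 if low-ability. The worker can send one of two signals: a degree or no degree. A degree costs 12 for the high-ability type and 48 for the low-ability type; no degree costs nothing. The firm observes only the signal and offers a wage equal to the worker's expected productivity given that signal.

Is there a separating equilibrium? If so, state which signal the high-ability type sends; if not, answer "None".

degree

Try high-ability → degree, low-ability → no degree:
  Under separation the firm infers type exactly: degree → high-ability (pays 109), no degree → low-ability (pays 68).
  High-ability: degree gives 109 − 12 = 97; no degree gives 68 − 0 = 68. No deviation. ✓
  Low-ability: no degree gives 68 − 0 = 68; degree gives 109 − 48 = 61. No deviation. ✓
Both hold — the high-ability type sends degree.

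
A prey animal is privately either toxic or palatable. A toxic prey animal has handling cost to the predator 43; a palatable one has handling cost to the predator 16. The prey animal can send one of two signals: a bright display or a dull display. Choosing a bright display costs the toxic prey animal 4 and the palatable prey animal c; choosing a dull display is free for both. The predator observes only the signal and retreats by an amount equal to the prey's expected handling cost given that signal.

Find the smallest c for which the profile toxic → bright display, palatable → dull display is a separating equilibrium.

27

Under separation: bright display → toxic (pays 43); dull display → palatable (pays 16).
Toxic: 43 − 4 = 39 ≥ 16 − 0 = 16. Holds regardless of c. ✓
Palatable: 16 − 0 ≥ 43 − c, so c ≥ 43 − 16 = 27.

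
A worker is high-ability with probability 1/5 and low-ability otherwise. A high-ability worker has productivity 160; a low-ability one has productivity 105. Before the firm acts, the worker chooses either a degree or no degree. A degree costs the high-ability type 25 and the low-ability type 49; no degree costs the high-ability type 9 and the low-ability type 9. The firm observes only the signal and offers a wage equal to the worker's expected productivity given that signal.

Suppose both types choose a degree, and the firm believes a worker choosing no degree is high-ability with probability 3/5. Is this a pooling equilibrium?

No

On the equilibrium path (degree) the firm holds the prior 1/5 and pays 1/5·160 + 4/5·105 = 116. Off-path (no degree) belief 3/5 gives 3/5·160 + 2/5·105 = 138.
High-ability: degree gives 116 − 25 = 91; no degree gives 138 − 9 = 129. Deviates. ✗
Low-ability: degree gives 116 − 49 = 67; no degree gives 138 − 9 = 129. Deviates. ✗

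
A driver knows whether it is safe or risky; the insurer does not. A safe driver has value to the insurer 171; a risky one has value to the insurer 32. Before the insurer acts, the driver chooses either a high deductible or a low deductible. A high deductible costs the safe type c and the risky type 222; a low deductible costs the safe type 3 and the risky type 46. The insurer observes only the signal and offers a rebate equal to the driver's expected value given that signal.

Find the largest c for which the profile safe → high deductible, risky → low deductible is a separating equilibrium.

Under separation: high deductible → safe (pays 171); low deductible → risky (pays 32).
Risky: 32 − 46 = -14 ≥ 171 − 222 = -51. Holds regardless of c. ✓
Safe: 171 − c ≥ 32 − 3, so c ≤ 171 − 29 = 142.

142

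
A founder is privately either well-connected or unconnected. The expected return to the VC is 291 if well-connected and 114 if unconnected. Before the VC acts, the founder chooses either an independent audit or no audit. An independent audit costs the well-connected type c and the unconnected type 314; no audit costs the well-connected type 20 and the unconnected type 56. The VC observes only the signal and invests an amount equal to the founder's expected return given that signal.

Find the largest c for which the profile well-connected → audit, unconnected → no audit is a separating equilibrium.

Under separation: audit → well-connected (pays 291); no audit → unconnected (pays 114).
Unconnected: 114 − 56 = 58 ≥ 291 − 314 = -23. Holds regardless of c. ✓
Well-connected: 291 − c ≥ 114 − 20, so c ≤ 291 − 94 = 197.

197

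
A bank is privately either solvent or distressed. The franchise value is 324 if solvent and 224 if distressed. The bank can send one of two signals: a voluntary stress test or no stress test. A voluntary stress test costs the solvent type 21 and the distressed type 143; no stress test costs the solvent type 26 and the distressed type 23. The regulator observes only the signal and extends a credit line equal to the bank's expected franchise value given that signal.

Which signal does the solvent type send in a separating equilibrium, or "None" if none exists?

stress test

Try solvent → stress test, distressed → no stress test:
  If types separate, stress test earns payment 324 and no stress test earns 224.
  Solvent: stress test gives 324 − 21 = 303; no stress test gives 224 − 26 = 198. No deviation. ✓
  Distressed: no stress test gives 224 − 23 = 201; stress test gives 324 − 143 = 181. No deviation. ✓
Both hold — the solvent type sends stress test.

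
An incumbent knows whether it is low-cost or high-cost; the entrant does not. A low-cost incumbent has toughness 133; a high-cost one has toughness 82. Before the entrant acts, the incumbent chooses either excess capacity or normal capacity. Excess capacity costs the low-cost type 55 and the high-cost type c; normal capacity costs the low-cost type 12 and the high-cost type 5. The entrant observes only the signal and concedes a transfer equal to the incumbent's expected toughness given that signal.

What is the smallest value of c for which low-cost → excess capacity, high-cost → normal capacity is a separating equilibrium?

Under separation: excess capacity → low-cost (pays 133); normal capacity → high-cost (pays 82).
Low-cost: 133 − 55 = 78 ≥ 82 − 12 = 70. Holds regardless of c. ✓
High-cost: 82 − 5 ≥ 133 − c, so c ≥ 133 − 77 = 56.

56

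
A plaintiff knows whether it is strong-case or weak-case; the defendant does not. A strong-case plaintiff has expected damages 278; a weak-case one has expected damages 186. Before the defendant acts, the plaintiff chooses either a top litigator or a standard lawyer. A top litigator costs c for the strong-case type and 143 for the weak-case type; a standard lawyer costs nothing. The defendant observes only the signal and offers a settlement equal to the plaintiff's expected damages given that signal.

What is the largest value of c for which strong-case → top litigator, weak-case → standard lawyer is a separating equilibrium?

92

Under separation: top litigator → strong-case (pays 278); standard lawyer → weak-case (pays 186).
Weak-case: 186 − 0 = 186 ≥ 278 − 143 = 135. Holds regardless of c. ✓
Strong-case: 278 − c ≥ 186 − 0, so c ≤ 278 − 186 = 92.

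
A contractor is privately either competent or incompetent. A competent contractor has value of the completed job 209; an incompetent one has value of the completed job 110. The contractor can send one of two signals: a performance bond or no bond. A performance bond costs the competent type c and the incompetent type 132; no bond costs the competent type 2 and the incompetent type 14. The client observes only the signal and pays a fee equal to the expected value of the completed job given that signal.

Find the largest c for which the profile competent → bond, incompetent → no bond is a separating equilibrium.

101

Under separation: bond → competent (pays 209); no bond → incompetent (pays 110).
Incompetent: 110 − 14 = 96 ≥ 209 − 132 = 77. Holds regardless of c. ✓
Competent: 209 − c ≥ 110 − 2, so c ≤ 209 − 108 = 101.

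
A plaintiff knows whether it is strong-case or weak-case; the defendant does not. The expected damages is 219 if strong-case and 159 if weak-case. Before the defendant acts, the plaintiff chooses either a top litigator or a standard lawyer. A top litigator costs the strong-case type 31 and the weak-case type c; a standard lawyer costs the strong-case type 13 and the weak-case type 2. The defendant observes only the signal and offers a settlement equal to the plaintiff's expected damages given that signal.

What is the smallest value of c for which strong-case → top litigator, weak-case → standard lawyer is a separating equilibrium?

Under separation: top litigator → strong-case (pays 219); standard lawyer → weak-case (pays 159).
Strong-case: 219 − 31 = 188 ≥ 159 − 13 = 146. Holds regardless of c. ✓
Weak-case: 159 − 2 ≥ 219 − c, so c ≥ 219 − 157 = 62.

62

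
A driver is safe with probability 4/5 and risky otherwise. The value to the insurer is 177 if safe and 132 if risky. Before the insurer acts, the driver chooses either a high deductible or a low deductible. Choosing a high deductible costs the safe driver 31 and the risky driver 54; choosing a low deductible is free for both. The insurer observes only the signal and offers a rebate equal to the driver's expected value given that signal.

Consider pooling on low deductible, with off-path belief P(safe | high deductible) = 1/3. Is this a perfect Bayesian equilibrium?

Yes

On the equilibrium path (low deductible) the insurer holds the prior 4/5 and pays 4/5·177 + 1/5·132 = 168. Off-path (high deductible) belief 1/3 gives 1/3·177 + 2/3·132 = 147.
Safe: low deductible gives 168 − 0 = 168; high deductible gives 147 − 31 = 116. Stays. ✓
Risky: low deductible gives 168 − 0 = 168; high deductible gives 147 − 54 = 93. Stays. ✓
Beliefs are Bayes-consistent on-path and both types best-respond.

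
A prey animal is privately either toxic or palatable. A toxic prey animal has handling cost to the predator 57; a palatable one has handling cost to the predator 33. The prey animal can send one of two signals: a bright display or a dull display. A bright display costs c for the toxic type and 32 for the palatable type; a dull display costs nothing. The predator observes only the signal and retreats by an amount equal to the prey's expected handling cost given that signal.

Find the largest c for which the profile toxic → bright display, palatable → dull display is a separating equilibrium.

Under separation: bright display → toxic (pays 57); dull display → palatable (pays 33).
Palatable: 33 − 0 = 33 ≥ 57 − 32 = 25. Holds regardless of c. ✓
Toxic: 57 − c ≥ 33 − 0, so c ≤ 57 − 33 = 24.

24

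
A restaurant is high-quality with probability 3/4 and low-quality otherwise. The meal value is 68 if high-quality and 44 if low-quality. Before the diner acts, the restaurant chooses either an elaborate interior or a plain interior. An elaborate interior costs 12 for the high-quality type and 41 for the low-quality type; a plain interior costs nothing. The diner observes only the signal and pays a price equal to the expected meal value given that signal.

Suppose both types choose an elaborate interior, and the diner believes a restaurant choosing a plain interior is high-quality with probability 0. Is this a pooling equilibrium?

No

On the equilibrium path (elaborate interior) the diner holds the prior 3/4 and pays 3/4·68 + 1/4·44 = 62. Off-path (plain interior) belief 0 gives 0·68 + 1·44 = 44.
High-quality: elaborate interior gives 62 − 12 = 50; plain interior gives 44 − 0 = 44. Stays. ✓
Low-quality: elaborate interior gives 62 − 41 = 21; plain interior gives 44 − 0 = 44. Deviates. ✗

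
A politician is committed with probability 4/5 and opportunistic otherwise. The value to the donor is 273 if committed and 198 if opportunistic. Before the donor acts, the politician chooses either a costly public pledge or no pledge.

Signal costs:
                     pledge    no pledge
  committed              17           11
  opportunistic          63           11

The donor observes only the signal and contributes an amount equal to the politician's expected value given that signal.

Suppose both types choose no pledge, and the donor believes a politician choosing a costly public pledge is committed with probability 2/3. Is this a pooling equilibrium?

Yes

On the equilibrium path (no pledge) the donor holds the prior 4/5 and pays 4/5·273 + 1/5·198 = 258. Off-path (pledge) belief 2/3 gives 2/3·273 + 1/3·198 = 248.
Committed: no pledge gives 258 − 11 = 247; pledge gives 248 − 17 = 231. Stays. ✓
Opportunistic: no pledge gives 258 − 11 = 247; pledge gives 248 − 63 = 185. Stays. ✓
Beliefs are Bayes-consistent on-path and both types best-respond.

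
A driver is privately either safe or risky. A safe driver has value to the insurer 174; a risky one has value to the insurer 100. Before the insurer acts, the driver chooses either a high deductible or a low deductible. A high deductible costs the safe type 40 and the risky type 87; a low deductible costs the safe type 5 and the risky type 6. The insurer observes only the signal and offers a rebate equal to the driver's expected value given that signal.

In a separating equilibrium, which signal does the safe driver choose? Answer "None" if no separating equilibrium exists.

Try safe → high deductible, risky → low deductible:
  If types separate, high deductible earns payment 174 and low deductible earns 100.
  Safe: high deductible gives 174 − 40 = 134; low deductible gives 100 − 5 = 95. No deviation. ✓
  Risky: low deductible gives 100 − 6 = 94; high deductible gives 174 − 87 = 87. No deviation. ✓
Both hold — the safe type sends high deductible.

high deductible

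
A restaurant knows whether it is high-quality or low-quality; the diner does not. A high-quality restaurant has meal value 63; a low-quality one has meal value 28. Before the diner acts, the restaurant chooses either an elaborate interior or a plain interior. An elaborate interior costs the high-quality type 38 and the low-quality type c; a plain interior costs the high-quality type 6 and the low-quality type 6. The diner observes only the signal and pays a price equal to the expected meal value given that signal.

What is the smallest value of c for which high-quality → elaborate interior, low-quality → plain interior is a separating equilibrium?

41

Under separation: elaborate interior → high-quality (pays 63); plain interior → low-quality (pays 28).
High-quality: 63 − 38 = 25 ≥ 28 − 6 = 22. Holds regardless of c. ✓
Low-quality: 28 − 6 ≥ 63 − c, so c ≥ 63 − 22 = 41.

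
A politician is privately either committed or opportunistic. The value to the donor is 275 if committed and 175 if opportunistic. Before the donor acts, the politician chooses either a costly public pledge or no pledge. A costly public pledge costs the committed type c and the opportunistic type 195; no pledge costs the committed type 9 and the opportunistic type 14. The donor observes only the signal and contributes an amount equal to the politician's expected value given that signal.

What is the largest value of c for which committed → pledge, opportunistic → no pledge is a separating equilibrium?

109

Under separation: pledge → committed (pays 275); no pledge → opportunistic (pays 175).
Opportunistic: 175 − 14 = 161 ≥ 275 − 195 = 80. Holds regardless of c. ✓
Committed: 275 − c ≥ 175 − 9, so c ≤ 275 − 166 = 109.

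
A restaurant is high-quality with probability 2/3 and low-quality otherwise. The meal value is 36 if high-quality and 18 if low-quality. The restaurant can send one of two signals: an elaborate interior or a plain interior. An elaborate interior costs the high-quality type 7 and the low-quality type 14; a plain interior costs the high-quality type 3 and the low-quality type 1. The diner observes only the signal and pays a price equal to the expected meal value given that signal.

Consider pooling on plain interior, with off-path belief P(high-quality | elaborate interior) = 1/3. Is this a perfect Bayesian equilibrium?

Yes

On the equilibrium path (plain interior) the diner holds the prior 2/3 and pays 2/3·36 + 1/3·18 = 30. Off-path (elaborate interior) belief 1/3 gives 1/3·36 + 2/3·18 = 24.
High-quality: plain interior gives 30 − 3 = 27; elaborate interior gives 24 − 7 = 17. Stays. ✓
Low-quality: plain interior gives 30 − 1 = 29; elaborate interior gives 24 − 14 = 10. Stays. ✓
Beliefs are Bayes-consistent on-path and both types best-respond.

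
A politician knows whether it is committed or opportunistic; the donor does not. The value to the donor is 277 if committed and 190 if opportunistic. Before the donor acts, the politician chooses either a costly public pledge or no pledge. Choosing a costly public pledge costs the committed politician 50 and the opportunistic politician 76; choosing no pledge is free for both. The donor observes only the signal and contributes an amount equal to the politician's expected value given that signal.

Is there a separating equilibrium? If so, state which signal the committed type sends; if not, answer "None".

None

Try committed → pledge, opportunistic → no pledge:
  If types separate, pledge earns payment 277 and no pledge earns 190.
  Committed: pledge gives 277 − 50 = 227; no pledge gives 190 − 0 = 190. No deviation. ✓
  Opportunistic: no pledge gives 190 − 0 = 190; pledge gives 277 − 76 = 201. Would deviate. ✗
Try committed → no pledge, opportunistic → pledge:
  If types separate, no pledge earns payment 277 and pledge earns 190.
  Committed: no pledge gives 277 − 0 = 277; pledge gives 190 − 50 = 140. No deviation. ✓
  Opportunistic: pledge gives 190 − 76 = 114; no pledge gives 277 − 0 = 277. Would deviate. ✗
Neither assignment is incentive-compatible.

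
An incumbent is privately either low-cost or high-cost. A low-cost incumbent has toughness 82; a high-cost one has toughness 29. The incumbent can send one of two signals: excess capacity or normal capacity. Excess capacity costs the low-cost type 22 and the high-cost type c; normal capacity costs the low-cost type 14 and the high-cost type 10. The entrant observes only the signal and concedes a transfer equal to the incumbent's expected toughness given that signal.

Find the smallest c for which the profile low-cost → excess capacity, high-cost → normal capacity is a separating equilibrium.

63

Under separation: excess capacity → low-cost (pays 82); normal capacity → high-cost (pays 29).
Low-cost: 82 − 22 = 60 ≥ 29 − 14 = 15. Holds regardless of c. ✓
High-cost: 29 − 10 ≥ 82 − c, so c ≥ 82 − 19 = 63.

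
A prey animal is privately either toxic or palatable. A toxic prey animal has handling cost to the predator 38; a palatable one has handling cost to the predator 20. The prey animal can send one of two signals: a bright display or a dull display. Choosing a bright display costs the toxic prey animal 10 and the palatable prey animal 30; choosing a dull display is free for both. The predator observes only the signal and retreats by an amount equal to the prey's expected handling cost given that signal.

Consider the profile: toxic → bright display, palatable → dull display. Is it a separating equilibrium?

Under separation the predator infers type exactly: bright display → toxic (pays 38), dull display → palatable (pays 20).
Toxic: bright display gives 38 − 10 = 28; dull display gives 20 − 0 = 20. No deviation. ✓
Palatable: dull display gives 20 − 0 = 20; bright display gives 38 − 30 = 8. No deviation. ✓
Both incentive constraints hold.

Yes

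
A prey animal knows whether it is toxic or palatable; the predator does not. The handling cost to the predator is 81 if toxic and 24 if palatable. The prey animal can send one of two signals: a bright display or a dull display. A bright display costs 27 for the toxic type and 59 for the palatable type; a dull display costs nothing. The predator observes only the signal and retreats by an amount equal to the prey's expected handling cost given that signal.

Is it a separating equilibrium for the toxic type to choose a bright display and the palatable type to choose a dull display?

If types separate, bright display earns payment 81 and dull display earns 24.
Toxic: bright display gives 81 − 27 = 54; dull display gives 24 − 0 = 24. No deviation. ✓
Palatable: dull display gives 24 − 0 = 24; bright display gives 81 − 59 = 22. No deviation. ✓
Both incentive constraints hold.

Yes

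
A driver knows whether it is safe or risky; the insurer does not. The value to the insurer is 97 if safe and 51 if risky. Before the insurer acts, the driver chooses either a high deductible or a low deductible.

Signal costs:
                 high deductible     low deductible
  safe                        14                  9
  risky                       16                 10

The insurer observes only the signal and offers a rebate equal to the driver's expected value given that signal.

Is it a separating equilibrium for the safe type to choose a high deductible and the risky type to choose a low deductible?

If types separate, high deductible earns payment 97 and low deductible earns 51.
Safe: high deductible gives 97 − 14 = 83; low deductible gives 51 − 9 = 42. No deviation. ✓
Risky: low deductible gives 51 − 10 = 41; high deductible gives 97 − 16 = 81. Would deviate. ✗

No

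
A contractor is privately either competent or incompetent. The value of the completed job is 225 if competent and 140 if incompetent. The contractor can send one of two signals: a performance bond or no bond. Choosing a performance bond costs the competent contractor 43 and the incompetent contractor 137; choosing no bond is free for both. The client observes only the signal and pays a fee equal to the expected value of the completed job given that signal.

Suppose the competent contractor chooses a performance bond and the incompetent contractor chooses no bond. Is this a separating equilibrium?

If types separate, bond earns payment 225 and no bond earns 140.
Competent: bond gives 225 − 43 = 182; no bond gives 140 − 0 = 140. No deviation. ✓
Incompetent: no bond gives 140 − 0 = 140; bond gives 225 − 137 = 88. No deviation. ✓
Neither type gains from mimicking the other.

Yes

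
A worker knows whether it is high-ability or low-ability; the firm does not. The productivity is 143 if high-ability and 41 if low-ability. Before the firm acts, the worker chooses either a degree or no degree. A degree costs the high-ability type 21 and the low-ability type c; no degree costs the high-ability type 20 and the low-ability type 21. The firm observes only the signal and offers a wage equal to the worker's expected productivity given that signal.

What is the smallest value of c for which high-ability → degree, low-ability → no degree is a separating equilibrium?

123

Under separation: degree → high-ability (pays 143); no degree → low-ability (pays 41).
High-ability: 143 − 21 = 122 ≥ 41 − 20 = 21. Holds regardless of c. ✓
Low-ability: 41 − 21 ≥ 143 − c, so c ≥ 143 − 20 = 123.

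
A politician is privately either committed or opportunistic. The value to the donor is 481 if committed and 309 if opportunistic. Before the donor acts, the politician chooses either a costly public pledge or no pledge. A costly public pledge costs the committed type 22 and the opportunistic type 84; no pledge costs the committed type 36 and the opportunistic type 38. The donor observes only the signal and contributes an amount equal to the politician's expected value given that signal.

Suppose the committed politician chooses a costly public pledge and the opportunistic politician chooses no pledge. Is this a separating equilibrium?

No

Under separation the donor infers type exactly: pledge → committed (pays 481), no pledge → opportunistic (pays 309).
Committed: pledge gives 481 − 22 = 459; no pledge gives 309 − 36 = 273. No deviation. ✓
Opportunistic: no pledge gives 309 − 38 = 271; pledge gives 481 − 84 = 397. Would deviate. ✗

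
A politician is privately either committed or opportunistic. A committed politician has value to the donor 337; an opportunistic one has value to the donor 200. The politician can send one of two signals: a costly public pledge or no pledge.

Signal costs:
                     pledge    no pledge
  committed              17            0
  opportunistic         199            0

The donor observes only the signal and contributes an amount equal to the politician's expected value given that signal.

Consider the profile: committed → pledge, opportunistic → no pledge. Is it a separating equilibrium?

If types separate, pledge earns payment 337 and no pledge earns 200.
Committed: pledge gives 337 − 17 = 320; no pledge gives 200 − 0 = 200. No deviation. ✓
Opportunistic: no pledge gives 200 − 0 = 200; pledge gives 337 − 199 = 138. No deviation. ✓
Neither type gains from mimicking the other.

Yes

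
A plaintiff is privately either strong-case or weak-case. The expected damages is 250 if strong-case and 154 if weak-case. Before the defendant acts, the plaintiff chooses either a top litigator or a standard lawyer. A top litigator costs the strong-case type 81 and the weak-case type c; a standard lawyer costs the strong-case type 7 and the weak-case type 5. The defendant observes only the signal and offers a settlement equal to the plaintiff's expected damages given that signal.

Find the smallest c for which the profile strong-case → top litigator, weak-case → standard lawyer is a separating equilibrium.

101

Under separation: top litigator → strong-case (pays 250); standard lawyer → weak-case (pays 154).
Strong-case: 250 − 81 = 169 ≥ 154 − 7 = 147. Holds regardless of c. ✓
Weak-case: 154 − 5 ≥ 250 − c, so c ≥ 250 − 149 = 101.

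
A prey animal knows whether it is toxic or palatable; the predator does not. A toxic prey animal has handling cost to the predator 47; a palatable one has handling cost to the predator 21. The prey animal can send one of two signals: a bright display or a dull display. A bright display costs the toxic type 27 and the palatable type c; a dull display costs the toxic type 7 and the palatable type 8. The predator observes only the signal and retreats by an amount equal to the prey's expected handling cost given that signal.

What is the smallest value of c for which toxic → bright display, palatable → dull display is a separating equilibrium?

Under separation: bright display → toxic (pays 47); dull display → palatable (pays 21).
Toxic: 47 − 27 = 20 ≥ 21 − 7 = 14. Holds regardless of c. ✓
Palatable: 21 − 8 ≥ 47 − c, so c ≥ 47 − 13 = 34.

34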